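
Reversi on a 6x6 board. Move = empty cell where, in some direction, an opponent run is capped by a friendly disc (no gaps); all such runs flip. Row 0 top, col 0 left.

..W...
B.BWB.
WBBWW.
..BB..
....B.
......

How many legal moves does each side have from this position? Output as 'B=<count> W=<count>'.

Answer: B=6 W=10

Derivation:
-- B to move --
(0,1): no bracket -> illegal
(0,3): flips 2 -> legal
(0,4): flips 1 -> legal
(1,1): no bracket -> illegal
(1,5): flips 1 -> legal
(2,5): flips 2 -> legal
(3,0): flips 1 -> legal
(3,1): no bracket -> illegal
(3,4): flips 2 -> legal
(3,5): no bracket -> illegal
B mobility = 6
-- W to move --
(0,0): flips 1 -> legal
(0,1): flips 1 -> legal
(0,3): no bracket -> illegal
(0,4): flips 1 -> legal
(0,5): flips 1 -> legal
(1,1): flips 1 -> legal
(1,5): flips 1 -> legal
(2,5): no bracket -> illegal
(3,0): no bracket -> illegal
(3,1): flips 1 -> legal
(3,4): no bracket -> illegal
(3,5): no bracket -> illegal
(4,1): flips 1 -> legal
(4,2): flips 4 -> legal
(4,3): flips 1 -> legal
(4,5): no bracket -> illegal
(5,3): no bracket -> illegal
(5,4): no bracket -> illegal
(5,5): no bracket -> illegal
W mobility = 10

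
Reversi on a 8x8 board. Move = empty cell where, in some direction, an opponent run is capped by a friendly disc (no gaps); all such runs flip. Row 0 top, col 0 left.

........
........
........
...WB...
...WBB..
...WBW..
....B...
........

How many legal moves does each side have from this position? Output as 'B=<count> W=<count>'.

-- B to move --
(2,2): flips 1 -> legal
(2,3): no bracket -> illegal
(2,4): no bracket -> illegal
(3,2): flips 2 -> legal
(4,2): flips 2 -> legal
(4,6): flips 1 -> legal
(5,2): flips 2 -> legal
(5,6): flips 1 -> legal
(6,2): flips 1 -> legal
(6,3): no bracket -> illegal
(6,5): flips 1 -> legal
(6,6): flips 1 -> legal
B mobility = 9
-- W to move --
(2,3): no bracket -> illegal
(2,4): no bracket -> illegal
(2,5): flips 1 -> legal
(3,5): flips 3 -> legal
(3,6): no bracket -> illegal
(4,6): flips 2 -> legal
(5,6): no bracket -> illegal
(6,3): no bracket -> illegal
(6,5): flips 1 -> legal
(7,3): flips 1 -> legal
(7,4): no bracket -> illegal
(7,5): flips 1 -> legal
W mobility = 6

Answer: B=9 W=6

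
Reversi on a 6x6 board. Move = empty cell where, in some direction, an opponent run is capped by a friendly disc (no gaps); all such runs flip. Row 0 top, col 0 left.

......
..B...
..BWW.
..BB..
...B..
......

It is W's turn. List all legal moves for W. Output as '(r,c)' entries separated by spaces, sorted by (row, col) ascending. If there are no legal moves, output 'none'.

Answer: (0,1) (2,1) (4,1) (4,2) (5,3)

Derivation:
(0,1): flips 1 -> legal
(0,2): no bracket -> illegal
(0,3): no bracket -> illegal
(1,1): no bracket -> illegal
(1,3): no bracket -> illegal
(2,1): flips 1 -> legal
(3,1): no bracket -> illegal
(3,4): no bracket -> illegal
(4,1): flips 1 -> legal
(4,2): flips 1 -> legal
(4,4): no bracket -> illegal
(5,2): no bracket -> illegal
(5,3): flips 2 -> legal
(5,4): no bracket -> illegal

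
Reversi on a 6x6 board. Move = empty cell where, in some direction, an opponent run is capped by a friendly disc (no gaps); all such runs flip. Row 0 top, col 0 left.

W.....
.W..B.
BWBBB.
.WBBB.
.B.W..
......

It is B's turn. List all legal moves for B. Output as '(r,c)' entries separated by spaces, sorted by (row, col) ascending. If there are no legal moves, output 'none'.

(0,1): flips 3 -> legal
(0,2): flips 1 -> legal
(1,0): flips 1 -> legal
(1,2): no bracket -> illegal
(3,0): flips 1 -> legal
(4,0): flips 1 -> legal
(4,2): flips 1 -> legal
(4,4): no bracket -> illegal
(5,2): flips 1 -> legal
(5,3): flips 1 -> legal
(5,4): flips 1 -> legal

Answer: (0,1) (0,2) (1,0) (3,0) (4,0) (4,2) (5,2) (5,3) (5,4)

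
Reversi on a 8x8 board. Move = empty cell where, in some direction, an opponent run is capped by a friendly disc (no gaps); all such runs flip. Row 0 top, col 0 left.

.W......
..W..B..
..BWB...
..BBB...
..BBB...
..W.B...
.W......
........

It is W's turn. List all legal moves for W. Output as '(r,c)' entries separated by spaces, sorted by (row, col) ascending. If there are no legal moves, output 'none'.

(0,4): no bracket -> illegal
(0,5): no bracket -> illegal
(0,6): no bracket -> illegal
(1,1): no bracket -> illegal
(1,3): no bracket -> illegal
(1,4): no bracket -> illegal
(1,6): no bracket -> illegal
(2,1): flips 1 -> legal
(2,5): flips 3 -> legal
(2,6): no bracket -> illegal
(3,1): no bracket -> illegal
(3,5): no bracket -> illegal
(4,1): flips 1 -> legal
(4,5): flips 1 -> legal
(5,1): no bracket -> illegal
(5,3): flips 2 -> legal
(5,5): no bracket -> illegal
(6,3): no bracket -> illegal
(6,4): no bracket -> illegal
(6,5): no bracket -> illegal

Answer: (2,1) (2,5) (4,1) (4,5) (5,3)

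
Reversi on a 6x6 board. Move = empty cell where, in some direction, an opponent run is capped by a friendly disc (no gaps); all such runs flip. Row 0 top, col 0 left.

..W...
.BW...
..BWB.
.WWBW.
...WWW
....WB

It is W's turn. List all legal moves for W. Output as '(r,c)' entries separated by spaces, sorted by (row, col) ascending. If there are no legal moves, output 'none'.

Answer: (0,0) (1,0) (1,3) (1,4) (2,0) (2,1) (2,5)

Derivation:
(0,0): flips 3 -> legal
(0,1): no bracket -> illegal
(1,0): flips 1 -> legal
(1,3): flips 1 -> legal
(1,4): flips 1 -> legal
(1,5): no bracket -> illegal
(2,0): flips 1 -> legal
(2,1): flips 1 -> legal
(2,5): flips 1 -> legal
(3,5): no bracket -> illegal
(4,2): no bracket -> illegal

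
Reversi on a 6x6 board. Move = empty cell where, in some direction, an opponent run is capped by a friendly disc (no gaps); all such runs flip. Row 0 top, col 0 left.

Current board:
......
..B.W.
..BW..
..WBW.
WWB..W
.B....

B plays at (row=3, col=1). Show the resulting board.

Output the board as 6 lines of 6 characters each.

Place B at (3,1); scan 8 dirs for brackets.
Dir NW: first cell '.' (not opp) -> no flip
Dir N: first cell '.' (not opp) -> no flip
Dir NE: first cell 'B' (not opp) -> no flip
Dir W: first cell '.' (not opp) -> no flip
Dir E: opp run (3,2) capped by B -> flip
Dir SW: opp run (4,0), next=edge -> no flip
Dir S: opp run (4,1) capped by B -> flip
Dir SE: first cell 'B' (not opp) -> no flip
All flips: (3,2) (4,1)

Answer: ......
..B.W.
..BW..
.BBBW.
WBB..W
.B....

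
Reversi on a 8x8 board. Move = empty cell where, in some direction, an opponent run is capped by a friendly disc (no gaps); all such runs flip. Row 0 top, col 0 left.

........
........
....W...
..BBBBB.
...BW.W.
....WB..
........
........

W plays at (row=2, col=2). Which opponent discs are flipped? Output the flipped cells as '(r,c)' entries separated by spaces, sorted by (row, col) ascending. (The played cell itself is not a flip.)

Answer: (3,3)

Derivation:
Dir NW: first cell '.' (not opp) -> no flip
Dir N: first cell '.' (not opp) -> no flip
Dir NE: first cell '.' (not opp) -> no flip
Dir W: first cell '.' (not opp) -> no flip
Dir E: first cell '.' (not opp) -> no flip
Dir SW: first cell '.' (not opp) -> no flip
Dir S: opp run (3,2), next='.' -> no flip
Dir SE: opp run (3,3) capped by W -> flip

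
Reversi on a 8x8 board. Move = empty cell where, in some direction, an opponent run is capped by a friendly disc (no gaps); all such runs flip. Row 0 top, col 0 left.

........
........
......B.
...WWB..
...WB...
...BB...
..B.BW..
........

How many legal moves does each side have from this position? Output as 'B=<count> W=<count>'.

Answer: B=7 W=5

Derivation:
-- B to move --
(2,2): flips 1 -> legal
(2,3): flips 2 -> legal
(2,4): flips 1 -> legal
(2,5): no bracket -> illegal
(3,2): flips 3 -> legal
(4,2): flips 1 -> legal
(4,5): no bracket -> illegal
(5,2): no bracket -> illegal
(5,5): no bracket -> illegal
(5,6): no bracket -> illegal
(6,6): flips 1 -> legal
(7,4): no bracket -> illegal
(7,5): no bracket -> illegal
(7,6): flips 1 -> legal
B mobility = 7
-- W to move --
(1,5): no bracket -> illegal
(1,6): no bracket -> illegal
(1,7): no bracket -> illegal
(2,4): no bracket -> illegal
(2,5): no bracket -> illegal
(2,7): no bracket -> illegal
(3,6): flips 1 -> legal
(3,7): no bracket -> illegal
(4,2): no bracket -> illegal
(4,5): flips 1 -> legal
(4,6): no bracket -> illegal
(5,1): no bracket -> illegal
(5,2): no bracket -> illegal
(5,5): flips 1 -> legal
(6,1): no bracket -> illegal
(6,3): flips 2 -> legal
(7,1): no bracket -> illegal
(7,2): no bracket -> illegal
(7,3): no bracket -> illegal
(7,4): flips 3 -> legal
(7,5): no bracket -> illegal
W mobility = 5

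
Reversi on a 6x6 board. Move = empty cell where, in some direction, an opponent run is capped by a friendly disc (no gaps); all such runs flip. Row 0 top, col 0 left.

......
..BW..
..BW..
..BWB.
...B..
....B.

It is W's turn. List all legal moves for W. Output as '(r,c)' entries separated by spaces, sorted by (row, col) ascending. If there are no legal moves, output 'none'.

(0,1): flips 1 -> legal
(0,2): no bracket -> illegal
(0,3): no bracket -> illegal
(1,1): flips 2 -> legal
(2,1): flips 1 -> legal
(2,4): no bracket -> illegal
(2,5): no bracket -> illegal
(3,1): flips 2 -> legal
(3,5): flips 1 -> legal
(4,1): flips 1 -> legal
(4,2): no bracket -> illegal
(4,4): no bracket -> illegal
(4,5): flips 1 -> legal
(5,2): no bracket -> illegal
(5,3): flips 1 -> legal
(5,5): no bracket -> illegal

Answer: (0,1) (1,1) (2,1) (3,1) (3,5) (4,1) (4,5) (5,3)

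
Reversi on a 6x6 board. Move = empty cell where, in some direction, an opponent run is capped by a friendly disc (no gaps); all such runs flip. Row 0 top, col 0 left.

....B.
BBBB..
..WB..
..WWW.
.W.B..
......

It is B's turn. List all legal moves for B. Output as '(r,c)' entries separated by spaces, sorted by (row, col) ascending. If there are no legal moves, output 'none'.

Answer: (2,1) (2,5) (3,1) (4,2) (4,4) (4,5) (5,0)

Derivation:
(2,1): flips 2 -> legal
(2,4): no bracket -> illegal
(2,5): flips 1 -> legal
(3,0): no bracket -> illegal
(3,1): flips 1 -> legal
(3,5): no bracket -> illegal
(4,0): no bracket -> illegal
(4,2): flips 2 -> legal
(4,4): flips 2 -> legal
(4,5): flips 1 -> legal
(5,0): flips 2 -> legal
(5,1): no bracket -> illegal
(5,2): no bracket -> illegal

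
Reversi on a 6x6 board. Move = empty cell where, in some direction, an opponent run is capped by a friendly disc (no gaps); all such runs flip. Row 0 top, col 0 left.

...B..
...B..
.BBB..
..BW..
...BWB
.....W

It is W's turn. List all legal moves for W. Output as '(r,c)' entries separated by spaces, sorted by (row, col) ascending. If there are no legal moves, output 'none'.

Answer: (1,1) (3,1) (3,5) (4,2) (5,3)

Derivation:
(0,2): no bracket -> illegal
(0,4): no bracket -> illegal
(1,0): no bracket -> illegal
(1,1): flips 1 -> legal
(1,2): no bracket -> illegal
(1,4): no bracket -> illegal
(2,0): no bracket -> illegal
(2,4): no bracket -> illegal
(3,0): no bracket -> illegal
(3,1): flips 1 -> legal
(3,4): no bracket -> illegal
(3,5): flips 1 -> legal
(4,1): no bracket -> illegal
(4,2): flips 1 -> legal
(5,2): no bracket -> illegal
(5,3): flips 1 -> legal
(5,4): no bracket -> illegal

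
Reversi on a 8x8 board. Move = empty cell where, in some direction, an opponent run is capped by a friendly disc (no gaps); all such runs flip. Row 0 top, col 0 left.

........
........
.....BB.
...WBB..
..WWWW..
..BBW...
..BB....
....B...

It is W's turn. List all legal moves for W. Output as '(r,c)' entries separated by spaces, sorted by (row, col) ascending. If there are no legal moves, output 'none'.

Answer: (1,5) (1,6) (1,7) (2,3) (2,4) (3,6) (5,1) (6,1) (6,4) (7,1) (7,2) (7,3)

Derivation:
(1,4): no bracket -> illegal
(1,5): flips 2 -> legal
(1,6): flips 2 -> legal
(1,7): flips 2 -> legal
(2,3): flips 1 -> legal
(2,4): flips 1 -> legal
(2,7): no bracket -> illegal
(3,6): flips 2 -> legal
(3,7): no bracket -> illegal
(4,1): no bracket -> illegal
(4,6): no bracket -> illegal
(5,1): flips 2 -> legal
(6,1): flips 1 -> legal
(6,4): flips 1 -> legal
(6,5): no bracket -> illegal
(7,1): flips 2 -> legal
(7,2): flips 3 -> legal
(7,3): flips 2 -> legal
(7,5): no bracket -> illegal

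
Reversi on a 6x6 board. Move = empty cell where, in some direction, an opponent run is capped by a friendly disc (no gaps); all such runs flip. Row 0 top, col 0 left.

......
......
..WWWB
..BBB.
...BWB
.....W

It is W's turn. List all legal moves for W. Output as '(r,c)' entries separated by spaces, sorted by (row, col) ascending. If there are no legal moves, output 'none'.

(1,4): no bracket -> illegal
(1,5): no bracket -> illegal
(2,1): no bracket -> illegal
(3,1): no bracket -> illegal
(3,5): flips 1 -> legal
(4,1): flips 1 -> legal
(4,2): flips 3 -> legal
(5,2): no bracket -> illegal
(5,3): flips 2 -> legal
(5,4): no bracket -> illegal

Answer: (3,5) (4,1) (4,2) (5,3)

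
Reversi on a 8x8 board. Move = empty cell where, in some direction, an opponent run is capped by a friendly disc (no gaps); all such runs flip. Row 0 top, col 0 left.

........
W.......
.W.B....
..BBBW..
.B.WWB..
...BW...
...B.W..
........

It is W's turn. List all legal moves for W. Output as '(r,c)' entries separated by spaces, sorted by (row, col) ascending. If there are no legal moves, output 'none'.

Answer: (1,3) (2,2) (2,4) (2,5) (3,1) (3,6) (4,6) (5,2) (5,5) (6,2) (7,2) (7,3)

Derivation:
(1,2): no bracket -> illegal
(1,3): flips 2 -> legal
(1,4): no bracket -> illegal
(2,2): flips 1 -> legal
(2,4): flips 1 -> legal
(2,5): flips 1 -> legal
(3,0): no bracket -> illegal
(3,1): flips 3 -> legal
(3,6): flips 1 -> legal
(4,0): no bracket -> illegal
(4,2): no bracket -> illegal
(4,6): flips 1 -> legal
(5,0): no bracket -> illegal
(5,1): no bracket -> illegal
(5,2): flips 1 -> legal
(5,5): flips 1 -> legal
(5,6): no bracket -> illegal
(6,2): flips 1 -> legal
(6,4): no bracket -> illegal
(7,2): flips 1 -> legal
(7,3): flips 2 -> legal
(7,4): no bracket -> illegal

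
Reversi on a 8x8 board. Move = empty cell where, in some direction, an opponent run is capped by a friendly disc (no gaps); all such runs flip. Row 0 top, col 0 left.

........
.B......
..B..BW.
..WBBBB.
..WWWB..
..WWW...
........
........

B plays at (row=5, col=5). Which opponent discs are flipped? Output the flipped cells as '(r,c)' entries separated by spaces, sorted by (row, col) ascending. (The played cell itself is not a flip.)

Dir NW: opp run (4,4) capped by B -> flip
Dir N: first cell 'B' (not opp) -> no flip
Dir NE: first cell '.' (not opp) -> no flip
Dir W: opp run (5,4) (5,3) (5,2), next='.' -> no flip
Dir E: first cell '.' (not opp) -> no flip
Dir SW: first cell '.' (not opp) -> no flip
Dir S: first cell '.' (not opp) -> no flip
Dir SE: first cell '.' (not opp) -> no flip

Answer: (4,4)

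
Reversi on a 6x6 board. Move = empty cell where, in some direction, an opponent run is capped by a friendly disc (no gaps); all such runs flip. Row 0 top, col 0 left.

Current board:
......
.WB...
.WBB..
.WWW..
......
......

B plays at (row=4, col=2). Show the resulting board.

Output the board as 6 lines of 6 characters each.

Answer: ......
.WB...
.WBB..
.WBW..
..B...
......

Derivation:
Place B at (4,2); scan 8 dirs for brackets.
Dir NW: opp run (3,1), next='.' -> no flip
Dir N: opp run (3,2) capped by B -> flip
Dir NE: opp run (3,3), next='.' -> no flip
Dir W: first cell '.' (not opp) -> no flip
Dir E: first cell '.' (not opp) -> no flip
Dir SW: first cell '.' (not opp) -> no flip
Dir S: first cell '.' (not opp) -> no flip
Dir SE: first cell '.' (not opp) -> no flip
All flips: (3,2)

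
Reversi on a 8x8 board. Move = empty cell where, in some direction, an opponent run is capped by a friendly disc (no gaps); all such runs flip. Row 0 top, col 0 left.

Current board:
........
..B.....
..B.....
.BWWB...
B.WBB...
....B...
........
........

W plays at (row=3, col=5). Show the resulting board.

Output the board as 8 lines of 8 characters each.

Answer: ........
..B.....
..B.....
.BWWWW..
B.WBB...
....B...
........
........

Derivation:
Place W at (3,5); scan 8 dirs for brackets.
Dir NW: first cell '.' (not opp) -> no flip
Dir N: first cell '.' (not opp) -> no flip
Dir NE: first cell '.' (not opp) -> no flip
Dir W: opp run (3,4) capped by W -> flip
Dir E: first cell '.' (not opp) -> no flip
Dir SW: opp run (4,4), next='.' -> no flip
Dir S: first cell '.' (not opp) -> no flip
Dir SE: first cell '.' (not opp) -> no flip
All flips: (3,4)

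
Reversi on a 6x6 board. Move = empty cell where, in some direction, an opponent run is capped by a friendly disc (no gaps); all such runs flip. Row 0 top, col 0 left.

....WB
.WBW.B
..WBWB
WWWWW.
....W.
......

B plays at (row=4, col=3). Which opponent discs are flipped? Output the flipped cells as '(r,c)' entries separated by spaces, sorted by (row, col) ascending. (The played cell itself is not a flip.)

Dir NW: opp run (3,2), next='.' -> no flip
Dir N: opp run (3,3) capped by B -> flip
Dir NE: opp run (3,4) capped by B -> flip
Dir W: first cell '.' (not opp) -> no flip
Dir E: opp run (4,4), next='.' -> no flip
Dir SW: first cell '.' (not opp) -> no flip
Dir S: first cell '.' (not opp) -> no flip
Dir SE: first cell '.' (not opp) -> no flip

Answer: (3,3) (3,4)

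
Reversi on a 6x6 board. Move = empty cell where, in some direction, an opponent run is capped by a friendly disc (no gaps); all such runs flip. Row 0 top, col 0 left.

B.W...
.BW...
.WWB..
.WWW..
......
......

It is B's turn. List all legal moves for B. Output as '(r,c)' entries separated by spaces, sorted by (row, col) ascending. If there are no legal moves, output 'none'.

(0,1): flips 1 -> legal
(0,3): no bracket -> illegal
(1,0): no bracket -> illegal
(1,3): flips 1 -> legal
(2,0): flips 2 -> legal
(2,4): no bracket -> illegal
(3,0): no bracket -> illegal
(3,4): no bracket -> illegal
(4,0): no bracket -> illegal
(4,1): flips 3 -> legal
(4,2): no bracket -> illegal
(4,3): flips 1 -> legal
(4,4): flips 2 -> legal

Answer: (0,1) (1,3) (2,0) (4,1) (4,3) (4,4)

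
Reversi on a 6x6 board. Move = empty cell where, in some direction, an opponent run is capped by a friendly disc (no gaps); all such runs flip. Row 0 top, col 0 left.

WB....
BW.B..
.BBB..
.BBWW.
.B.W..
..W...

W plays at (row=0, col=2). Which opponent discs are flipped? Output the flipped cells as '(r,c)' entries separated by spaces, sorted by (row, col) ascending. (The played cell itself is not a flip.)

Dir NW: edge -> no flip
Dir N: edge -> no flip
Dir NE: edge -> no flip
Dir W: opp run (0,1) capped by W -> flip
Dir E: first cell '.' (not opp) -> no flip
Dir SW: first cell 'W' (not opp) -> no flip
Dir S: first cell '.' (not opp) -> no flip
Dir SE: opp run (1,3), next='.' -> no flip

Answer: (0,1)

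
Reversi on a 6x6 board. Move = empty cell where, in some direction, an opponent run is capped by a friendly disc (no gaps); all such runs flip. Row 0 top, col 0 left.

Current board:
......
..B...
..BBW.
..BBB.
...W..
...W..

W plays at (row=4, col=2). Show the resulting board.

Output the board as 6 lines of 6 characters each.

Place W at (4,2); scan 8 dirs for brackets.
Dir NW: first cell '.' (not opp) -> no flip
Dir N: opp run (3,2) (2,2) (1,2), next='.' -> no flip
Dir NE: opp run (3,3) capped by W -> flip
Dir W: first cell '.' (not opp) -> no flip
Dir E: first cell 'W' (not opp) -> no flip
Dir SW: first cell '.' (not opp) -> no flip
Dir S: first cell '.' (not opp) -> no flip
Dir SE: first cell 'W' (not opp) -> no flip
All flips: (3,3)

Answer: ......
..B...
..BBW.
..BWB.
..WW..
...W..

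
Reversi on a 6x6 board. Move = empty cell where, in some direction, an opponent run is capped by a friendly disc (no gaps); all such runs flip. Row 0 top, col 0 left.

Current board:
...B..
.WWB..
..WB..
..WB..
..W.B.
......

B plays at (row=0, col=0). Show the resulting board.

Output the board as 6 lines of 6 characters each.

Place B at (0,0); scan 8 dirs for brackets.
Dir NW: edge -> no flip
Dir N: edge -> no flip
Dir NE: edge -> no flip
Dir W: edge -> no flip
Dir E: first cell '.' (not opp) -> no flip
Dir SW: edge -> no flip
Dir S: first cell '.' (not opp) -> no flip
Dir SE: opp run (1,1) (2,2) capped by B -> flip
All flips: (1,1) (2,2)

Answer: B..B..
.BWB..
..BB..
..WB..
..W.B.
......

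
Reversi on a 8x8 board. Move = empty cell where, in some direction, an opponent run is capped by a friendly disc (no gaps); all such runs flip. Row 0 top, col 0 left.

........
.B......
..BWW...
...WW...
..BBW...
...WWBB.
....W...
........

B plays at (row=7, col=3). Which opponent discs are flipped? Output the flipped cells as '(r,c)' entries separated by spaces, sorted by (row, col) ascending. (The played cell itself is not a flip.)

Dir NW: first cell '.' (not opp) -> no flip
Dir N: first cell '.' (not opp) -> no flip
Dir NE: opp run (6,4) capped by B -> flip
Dir W: first cell '.' (not opp) -> no flip
Dir E: first cell '.' (not opp) -> no flip
Dir SW: edge -> no flip
Dir S: edge -> no flip
Dir SE: edge -> no flip

Answer: (6,4)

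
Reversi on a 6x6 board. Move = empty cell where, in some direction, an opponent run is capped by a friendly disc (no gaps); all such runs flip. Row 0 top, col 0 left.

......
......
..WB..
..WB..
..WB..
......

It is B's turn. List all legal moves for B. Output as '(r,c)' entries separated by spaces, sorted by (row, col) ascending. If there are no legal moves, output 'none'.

Answer: (1,1) (2,1) (3,1) (4,1) (5,1)

Derivation:
(1,1): flips 1 -> legal
(1,2): no bracket -> illegal
(1,3): no bracket -> illegal
(2,1): flips 2 -> legal
(3,1): flips 1 -> legal
(4,1): flips 2 -> legal
(5,1): flips 1 -> legal
(5,2): no bracket -> illegal
(5,3): no bracket -> illegal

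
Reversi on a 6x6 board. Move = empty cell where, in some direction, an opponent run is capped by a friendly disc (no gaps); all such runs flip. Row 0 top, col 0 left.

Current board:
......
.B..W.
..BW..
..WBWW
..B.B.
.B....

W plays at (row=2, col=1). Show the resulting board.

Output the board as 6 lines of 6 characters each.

Place W at (2,1); scan 8 dirs for brackets.
Dir NW: first cell '.' (not opp) -> no flip
Dir N: opp run (1,1), next='.' -> no flip
Dir NE: first cell '.' (not opp) -> no flip
Dir W: first cell '.' (not opp) -> no flip
Dir E: opp run (2,2) capped by W -> flip
Dir SW: first cell '.' (not opp) -> no flip
Dir S: first cell '.' (not opp) -> no flip
Dir SE: first cell 'W' (not opp) -> no flip
All flips: (2,2)

Answer: ......
.B..W.
.WWW..
..WBWW
..B.B.
.B....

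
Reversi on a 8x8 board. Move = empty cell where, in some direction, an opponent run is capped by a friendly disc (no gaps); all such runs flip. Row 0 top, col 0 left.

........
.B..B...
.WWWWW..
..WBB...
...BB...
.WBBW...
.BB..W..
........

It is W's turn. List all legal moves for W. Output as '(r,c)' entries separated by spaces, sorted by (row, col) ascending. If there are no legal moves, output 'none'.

(0,0): flips 1 -> legal
(0,1): flips 1 -> legal
(0,2): no bracket -> illegal
(0,3): flips 1 -> legal
(0,4): flips 1 -> legal
(0,5): flips 1 -> legal
(1,0): no bracket -> illegal
(1,2): no bracket -> illegal
(1,3): no bracket -> illegal
(1,5): no bracket -> illegal
(2,0): no bracket -> illegal
(3,5): flips 2 -> legal
(4,1): no bracket -> illegal
(4,2): flips 1 -> legal
(4,5): flips 1 -> legal
(5,0): no bracket -> illegal
(5,5): flips 2 -> legal
(6,0): no bracket -> illegal
(6,3): flips 3 -> legal
(6,4): no bracket -> illegal
(7,0): flips 4 -> legal
(7,1): flips 1 -> legal
(7,2): no bracket -> illegal
(7,3): flips 1 -> legal

Answer: (0,0) (0,1) (0,3) (0,4) (0,5) (3,5) (4,2) (4,5) (5,5) (6,3) (7,0) (7,1) (7,3)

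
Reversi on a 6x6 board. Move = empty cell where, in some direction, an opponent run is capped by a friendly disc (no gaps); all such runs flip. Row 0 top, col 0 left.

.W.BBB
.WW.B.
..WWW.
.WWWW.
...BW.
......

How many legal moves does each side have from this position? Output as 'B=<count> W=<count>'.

-- B to move --
(0,0): no bracket -> illegal
(0,2): no bracket -> illegal
(1,0): no bracket -> illegal
(1,3): flips 2 -> legal
(1,5): no bracket -> illegal
(2,0): no bracket -> illegal
(2,1): flips 2 -> legal
(2,5): flips 1 -> legal
(3,0): no bracket -> illegal
(3,5): no bracket -> illegal
(4,0): no bracket -> illegal
(4,1): flips 2 -> legal
(4,2): no bracket -> illegal
(4,5): flips 1 -> legal
(5,3): no bracket -> illegal
(5,4): flips 3 -> legal
(5,5): no bracket -> illegal
B mobility = 6
-- W to move --
(0,2): no bracket -> illegal
(1,3): no bracket -> illegal
(1,5): no bracket -> illegal
(2,5): no bracket -> illegal
(4,2): flips 1 -> legal
(5,2): flips 1 -> legal
(5,3): flips 1 -> legal
(5,4): flips 1 -> legal
W mobility = 4

Answer: B=6 W=4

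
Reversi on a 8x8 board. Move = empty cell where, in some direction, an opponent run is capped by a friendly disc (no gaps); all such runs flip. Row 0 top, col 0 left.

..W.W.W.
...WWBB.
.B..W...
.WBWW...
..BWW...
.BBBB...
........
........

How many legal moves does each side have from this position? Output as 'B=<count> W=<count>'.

Answer: B=8 W=11

Derivation:
-- B to move --
(0,1): no bracket -> illegal
(0,3): no bracket -> illegal
(0,5): no bracket -> illegal
(0,7): no bracket -> illegal
(1,1): no bracket -> illegal
(1,2): flips 2 -> legal
(1,7): no bracket -> illegal
(2,0): flips 1 -> legal
(2,2): no bracket -> illegal
(2,3): flips 2 -> legal
(2,5): flips 2 -> legal
(3,0): flips 1 -> legal
(3,5): flips 3 -> legal
(4,0): no bracket -> illegal
(4,1): flips 1 -> legal
(4,5): flips 2 -> legal
(5,5): no bracket -> illegal
B mobility = 8
-- W to move --
(0,5): no bracket -> illegal
(0,7): no bracket -> illegal
(1,0): flips 2 -> legal
(1,1): flips 1 -> legal
(1,2): no bracket -> illegal
(1,7): flips 2 -> legal
(2,0): no bracket -> illegal
(2,2): no bracket -> illegal
(2,3): no bracket -> illegal
(2,5): no bracket -> illegal
(2,6): flips 2 -> legal
(2,7): no bracket -> illegal
(3,0): no bracket -> illegal
(4,0): no bracket -> illegal
(4,1): flips 1 -> legal
(4,5): no bracket -> illegal
(5,0): no bracket -> illegal
(5,5): no bracket -> illegal
(6,0): flips 2 -> legal
(6,1): flips 1 -> legal
(6,2): flips 1 -> legal
(6,3): flips 1 -> legal
(6,4): flips 3 -> legal
(6,5): flips 1 -> legal
W mobility = 11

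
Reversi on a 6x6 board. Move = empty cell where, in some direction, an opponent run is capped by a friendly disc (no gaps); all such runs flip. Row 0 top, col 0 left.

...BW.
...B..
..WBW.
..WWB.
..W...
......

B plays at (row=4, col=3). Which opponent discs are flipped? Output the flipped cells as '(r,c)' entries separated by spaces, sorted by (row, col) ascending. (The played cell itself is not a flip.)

Dir NW: opp run (3,2), next='.' -> no flip
Dir N: opp run (3,3) capped by B -> flip
Dir NE: first cell 'B' (not opp) -> no flip
Dir W: opp run (4,2), next='.' -> no flip
Dir E: first cell '.' (not opp) -> no flip
Dir SW: first cell '.' (not opp) -> no flip
Dir S: first cell '.' (not opp) -> no flip
Dir SE: first cell '.' (not opp) -> no flip

Answer: (3,3)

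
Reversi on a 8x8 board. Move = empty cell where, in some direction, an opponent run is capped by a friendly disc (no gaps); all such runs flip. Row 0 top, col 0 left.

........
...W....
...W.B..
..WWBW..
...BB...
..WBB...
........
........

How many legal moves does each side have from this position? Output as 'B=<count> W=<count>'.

Answer: B=10 W=7

Derivation:
-- B to move --
(0,2): no bracket -> illegal
(0,3): flips 3 -> legal
(0,4): no bracket -> illegal
(1,2): flips 1 -> legal
(1,4): no bracket -> illegal
(2,1): flips 1 -> legal
(2,2): flips 1 -> legal
(2,4): no bracket -> illegal
(2,6): flips 1 -> legal
(3,1): flips 2 -> legal
(3,6): flips 1 -> legal
(4,1): no bracket -> illegal
(4,2): no bracket -> illegal
(4,5): flips 1 -> legal
(4,6): no bracket -> illegal
(5,1): flips 1 -> legal
(6,1): flips 1 -> legal
(6,2): no bracket -> illegal
(6,3): no bracket -> illegal
B mobility = 10
-- W to move --
(1,4): no bracket -> illegal
(1,5): flips 1 -> legal
(1,6): flips 3 -> legal
(2,4): no bracket -> illegal
(2,6): no bracket -> illegal
(3,6): no bracket -> illegal
(4,2): no bracket -> illegal
(4,5): flips 1 -> legal
(5,5): flips 3 -> legal
(6,2): flips 2 -> legal
(6,3): flips 2 -> legal
(6,4): no bracket -> illegal
(6,5): flips 2 -> legal
W mobility = 7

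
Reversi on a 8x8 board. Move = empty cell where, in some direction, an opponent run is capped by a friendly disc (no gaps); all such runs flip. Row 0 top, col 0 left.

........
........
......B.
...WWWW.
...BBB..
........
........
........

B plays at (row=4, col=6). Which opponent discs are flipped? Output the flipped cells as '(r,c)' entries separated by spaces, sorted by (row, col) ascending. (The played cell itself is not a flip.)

Answer: (3,6)

Derivation:
Dir NW: opp run (3,5), next='.' -> no flip
Dir N: opp run (3,6) capped by B -> flip
Dir NE: first cell '.' (not opp) -> no flip
Dir W: first cell 'B' (not opp) -> no flip
Dir E: first cell '.' (not opp) -> no flip
Dir SW: first cell '.' (not opp) -> no flip
Dir S: first cell '.' (not opp) -> no flip
Dir SE: first cell '.' (not opp) -> no flip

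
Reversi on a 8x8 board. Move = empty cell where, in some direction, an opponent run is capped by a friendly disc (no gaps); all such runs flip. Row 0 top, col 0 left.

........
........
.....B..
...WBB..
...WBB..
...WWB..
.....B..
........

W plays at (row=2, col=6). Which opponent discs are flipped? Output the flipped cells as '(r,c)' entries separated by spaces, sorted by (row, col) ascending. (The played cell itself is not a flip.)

Dir NW: first cell '.' (not opp) -> no flip
Dir N: first cell '.' (not opp) -> no flip
Dir NE: first cell '.' (not opp) -> no flip
Dir W: opp run (2,5), next='.' -> no flip
Dir E: first cell '.' (not opp) -> no flip
Dir SW: opp run (3,5) (4,4) capped by W -> flip
Dir S: first cell '.' (not opp) -> no flip
Dir SE: first cell '.' (not opp) -> no flip

Answer: (3,5) (4,4)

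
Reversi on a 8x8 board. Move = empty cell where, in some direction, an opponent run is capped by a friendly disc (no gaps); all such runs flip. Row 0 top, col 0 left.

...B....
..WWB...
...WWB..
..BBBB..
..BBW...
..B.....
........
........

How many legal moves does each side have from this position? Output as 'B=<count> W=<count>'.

Answer: B=10 W=10

Derivation:
-- B to move --
(0,1): flips 2 -> legal
(0,2): flips 2 -> legal
(0,4): no bracket -> illegal
(1,1): flips 2 -> legal
(1,5): flips 1 -> legal
(2,1): flips 1 -> legal
(2,2): flips 2 -> legal
(4,5): flips 1 -> legal
(5,3): flips 1 -> legal
(5,4): flips 1 -> legal
(5,5): flips 1 -> legal
B mobility = 10
-- W to move --
(0,2): no bracket -> illegal
(0,4): flips 1 -> legal
(0,5): flips 1 -> legal
(1,5): flips 1 -> legal
(1,6): no bracket -> illegal
(2,1): no bracket -> illegal
(2,2): flips 1 -> legal
(2,6): flips 2 -> legal
(3,1): no bracket -> illegal
(3,6): no bracket -> illegal
(4,1): flips 3 -> legal
(4,5): flips 1 -> legal
(4,6): flips 1 -> legal
(5,1): flips 2 -> legal
(5,3): flips 2 -> legal
(5,4): no bracket -> illegal
(6,1): no bracket -> illegal
(6,2): no bracket -> illegal
(6,3): no bracket -> illegal
W mobility = 10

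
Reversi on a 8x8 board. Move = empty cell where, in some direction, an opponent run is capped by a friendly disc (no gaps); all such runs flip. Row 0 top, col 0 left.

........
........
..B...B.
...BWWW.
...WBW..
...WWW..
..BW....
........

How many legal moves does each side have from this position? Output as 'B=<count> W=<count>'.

Answer: B=7 W=7

Derivation:
-- B to move --
(2,3): no bracket -> illegal
(2,4): flips 1 -> legal
(2,5): no bracket -> illegal
(2,7): no bracket -> illegal
(3,2): no bracket -> illegal
(3,7): flips 3 -> legal
(4,2): flips 1 -> legal
(4,6): flips 2 -> legal
(4,7): no bracket -> illegal
(5,2): no bracket -> illegal
(5,6): no bracket -> illegal
(6,4): flips 2 -> legal
(6,5): no bracket -> illegal
(6,6): flips 1 -> legal
(7,2): no bracket -> illegal
(7,3): flips 3 -> legal
(7,4): no bracket -> illegal
B mobility = 7
-- W to move --
(1,1): flips 3 -> legal
(1,2): no bracket -> illegal
(1,3): no bracket -> illegal
(1,5): no bracket -> illegal
(1,6): flips 1 -> legal
(1,7): flips 1 -> legal
(2,1): no bracket -> illegal
(2,3): flips 1 -> legal
(2,4): no bracket -> illegal
(2,5): no bracket -> illegal
(2,7): no bracket -> illegal
(3,1): no bracket -> illegal
(3,2): flips 1 -> legal
(3,7): no bracket -> illegal
(4,2): no bracket -> illegal
(5,1): no bracket -> illegal
(5,2): no bracket -> illegal
(6,1): flips 1 -> legal
(7,1): flips 1 -> legal
(7,2): no bracket -> illegal
(7,3): no bracket -> illegal
W mobility = 7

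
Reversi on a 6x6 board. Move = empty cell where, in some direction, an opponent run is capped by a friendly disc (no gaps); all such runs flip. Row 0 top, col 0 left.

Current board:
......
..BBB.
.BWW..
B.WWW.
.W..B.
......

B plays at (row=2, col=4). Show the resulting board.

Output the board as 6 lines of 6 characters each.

Place B at (2,4); scan 8 dirs for brackets.
Dir NW: first cell 'B' (not opp) -> no flip
Dir N: first cell 'B' (not opp) -> no flip
Dir NE: first cell '.' (not opp) -> no flip
Dir W: opp run (2,3) (2,2) capped by B -> flip
Dir E: first cell '.' (not opp) -> no flip
Dir SW: opp run (3,3), next='.' -> no flip
Dir S: opp run (3,4) capped by B -> flip
Dir SE: first cell '.' (not opp) -> no flip
All flips: (2,2) (2,3) (3,4)

Answer: ......
..BBB.
.BBBB.
B.WWB.
.W..B.
......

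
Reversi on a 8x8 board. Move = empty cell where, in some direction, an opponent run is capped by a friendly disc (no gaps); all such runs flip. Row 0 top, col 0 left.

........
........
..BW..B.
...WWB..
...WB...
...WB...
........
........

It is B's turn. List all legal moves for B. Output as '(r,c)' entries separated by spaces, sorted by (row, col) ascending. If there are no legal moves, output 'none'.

Answer: (2,4) (3,2) (4,2) (5,2) (6,2)

Derivation:
(1,2): no bracket -> illegal
(1,3): no bracket -> illegal
(1,4): no bracket -> illegal
(2,4): flips 2 -> legal
(2,5): no bracket -> illegal
(3,2): flips 3 -> legal
(4,2): flips 1 -> legal
(4,5): no bracket -> illegal
(5,2): flips 1 -> legal
(6,2): flips 1 -> legal
(6,3): no bracket -> illegal
(6,4): no bracket -> illegal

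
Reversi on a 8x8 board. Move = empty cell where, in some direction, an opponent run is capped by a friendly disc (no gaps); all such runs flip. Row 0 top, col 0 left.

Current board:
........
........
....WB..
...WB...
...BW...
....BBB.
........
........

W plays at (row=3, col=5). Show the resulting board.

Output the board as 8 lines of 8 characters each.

Answer: ........
........
....WB..
...WWW..
...BW...
....BBB.
........
........

Derivation:
Place W at (3,5); scan 8 dirs for brackets.
Dir NW: first cell 'W' (not opp) -> no flip
Dir N: opp run (2,5), next='.' -> no flip
Dir NE: first cell '.' (not opp) -> no flip
Dir W: opp run (3,4) capped by W -> flip
Dir E: first cell '.' (not opp) -> no flip
Dir SW: first cell 'W' (not opp) -> no flip
Dir S: first cell '.' (not opp) -> no flip
Dir SE: first cell '.' (not opp) -> no flip
All flips: (3,4)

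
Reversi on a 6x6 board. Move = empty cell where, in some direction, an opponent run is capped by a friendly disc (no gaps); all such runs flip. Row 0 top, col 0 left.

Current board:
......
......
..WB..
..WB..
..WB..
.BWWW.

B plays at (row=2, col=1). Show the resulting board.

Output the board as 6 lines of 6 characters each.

Place B at (2,1); scan 8 dirs for brackets.
Dir NW: first cell '.' (not opp) -> no flip
Dir N: first cell '.' (not opp) -> no flip
Dir NE: first cell '.' (not opp) -> no flip
Dir W: first cell '.' (not opp) -> no flip
Dir E: opp run (2,2) capped by B -> flip
Dir SW: first cell '.' (not opp) -> no flip
Dir S: first cell '.' (not opp) -> no flip
Dir SE: opp run (3,2) capped by B -> flip
All flips: (2,2) (3,2)

Answer: ......
......
.BBB..
..BB..
..WB..
.BWWW.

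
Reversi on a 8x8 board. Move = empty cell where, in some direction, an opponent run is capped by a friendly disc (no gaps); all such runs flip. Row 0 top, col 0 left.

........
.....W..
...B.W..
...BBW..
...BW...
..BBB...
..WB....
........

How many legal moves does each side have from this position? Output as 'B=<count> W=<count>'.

Answer: B=8 W=6

Derivation:
-- B to move --
(0,4): no bracket -> illegal
(0,5): no bracket -> illegal
(0,6): no bracket -> illegal
(1,4): no bracket -> illegal
(1,6): flips 1 -> legal
(2,4): no bracket -> illegal
(2,6): flips 2 -> legal
(3,6): flips 1 -> legal
(4,5): flips 1 -> legal
(4,6): no bracket -> illegal
(5,1): no bracket -> illegal
(5,5): flips 1 -> legal
(6,1): flips 1 -> legal
(7,1): flips 1 -> legal
(7,2): flips 1 -> legal
(7,3): no bracket -> illegal
B mobility = 8
-- W to move --
(1,2): no bracket -> illegal
(1,3): no bracket -> illegal
(1,4): no bracket -> illegal
(2,2): flips 1 -> legal
(2,4): flips 1 -> legal
(3,2): flips 2 -> legal
(4,1): no bracket -> illegal
(4,2): flips 2 -> legal
(4,5): no bracket -> illegal
(5,1): no bracket -> illegal
(5,5): no bracket -> illegal
(6,1): flips 3 -> legal
(6,4): flips 2 -> legal
(6,5): no bracket -> illegal
(7,2): no bracket -> illegal
(7,3): no bracket -> illegal
(7,4): no bracket -> illegal
W mobility = 6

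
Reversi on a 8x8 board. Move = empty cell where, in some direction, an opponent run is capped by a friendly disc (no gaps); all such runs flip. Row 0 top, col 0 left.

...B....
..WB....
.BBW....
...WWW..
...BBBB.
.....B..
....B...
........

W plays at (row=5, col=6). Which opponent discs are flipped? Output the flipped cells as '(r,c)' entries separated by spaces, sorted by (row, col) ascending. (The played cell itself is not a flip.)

Dir NW: opp run (4,5) capped by W -> flip
Dir N: opp run (4,6), next='.' -> no flip
Dir NE: first cell '.' (not opp) -> no flip
Dir W: opp run (5,5), next='.' -> no flip
Dir E: first cell '.' (not opp) -> no flip
Dir SW: first cell '.' (not opp) -> no flip
Dir S: first cell '.' (not opp) -> no flip
Dir SE: first cell '.' (not opp) -> no flip

Answer: (4,5)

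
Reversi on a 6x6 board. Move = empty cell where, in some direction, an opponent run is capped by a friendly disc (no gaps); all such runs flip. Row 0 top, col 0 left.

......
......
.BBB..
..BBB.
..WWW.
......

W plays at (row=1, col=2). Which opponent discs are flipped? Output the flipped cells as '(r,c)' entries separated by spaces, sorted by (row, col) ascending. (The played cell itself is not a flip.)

Dir NW: first cell '.' (not opp) -> no flip
Dir N: first cell '.' (not opp) -> no flip
Dir NE: first cell '.' (not opp) -> no flip
Dir W: first cell '.' (not opp) -> no flip
Dir E: first cell '.' (not opp) -> no flip
Dir SW: opp run (2,1), next='.' -> no flip
Dir S: opp run (2,2) (3,2) capped by W -> flip
Dir SE: opp run (2,3) (3,4), next='.' -> no flip

Answer: (2,2) (3,2)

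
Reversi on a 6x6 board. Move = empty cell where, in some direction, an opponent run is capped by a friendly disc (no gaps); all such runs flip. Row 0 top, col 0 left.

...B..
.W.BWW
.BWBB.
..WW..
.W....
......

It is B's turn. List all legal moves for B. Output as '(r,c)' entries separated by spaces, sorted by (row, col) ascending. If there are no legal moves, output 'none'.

(0,0): no bracket -> illegal
(0,1): flips 1 -> legal
(0,2): no bracket -> illegal
(0,4): flips 1 -> legal
(0,5): flips 1 -> legal
(1,0): no bracket -> illegal
(1,2): no bracket -> illegal
(2,0): no bracket -> illegal
(2,5): flips 1 -> legal
(3,0): no bracket -> illegal
(3,1): flips 1 -> legal
(3,4): no bracket -> illegal
(4,0): no bracket -> illegal
(4,2): flips 1 -> legal
(4,3): flips 2 -> legal
(4,4): no bracket -> illegal
(5,0): flips 2 -> legal
(5,1): no bracket -> illegal
(5,2): no bracket -> illegal

Answer: (0,1) (0,4) (0,5) (2,5) (3,1) (4,2) (4,3) (5,0)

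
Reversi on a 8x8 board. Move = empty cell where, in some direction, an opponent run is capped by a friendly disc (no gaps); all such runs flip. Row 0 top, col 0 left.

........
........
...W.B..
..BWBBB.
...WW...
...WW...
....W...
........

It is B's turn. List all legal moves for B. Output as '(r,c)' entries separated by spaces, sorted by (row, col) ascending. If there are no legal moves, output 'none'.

Answer: (1,2) (1,4) (5,2) (6,2) (6,5) (7,4)

Derivation:
(1,2): flips 1 -> legal
(1,3): no bracket -> illegal
(1,4): flips 1 -> legal
(2,2): no bracket -> illegal
(2,4): no bracket -> illegal
(4,2): no bracket -> illegal
(4,5): no bracket -> illegal
(5,2): flips 1 -> legal
(5,5): no bracket -> illegal
(6,2): flips 2 -> legal
(6,3): no bracket -> illegal
(6,5): flips 2 -> legal
(7,3): no bracket -> illegal
(7,4): flips 3 -> legal
(7,5): no bracket -> illegal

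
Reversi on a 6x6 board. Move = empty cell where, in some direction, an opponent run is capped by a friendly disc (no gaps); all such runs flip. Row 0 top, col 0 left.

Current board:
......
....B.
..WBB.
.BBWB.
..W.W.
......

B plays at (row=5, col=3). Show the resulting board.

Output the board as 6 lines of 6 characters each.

Answer: ......
....B.
..WBB.
.BBWB.
..B.W.
...B..

Derivation:
Place B at (5,3); scan 8 dirs for brackets.
Dir NW: opp run (4,2) capped by B -> flip
Dir N: first cell '.' (not opp) -> no flip
Dir NE: opp run (4,4), next='.' -> no flip
Dir W: first cell '.' (not opp) -> no flip
Dir E: first cell '.' (not opp) -> no flip
Dir SW: edge -> no flip
Dir S: edge -> no flip
Dir SE: edge -> no flip
All flips: (4,2)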